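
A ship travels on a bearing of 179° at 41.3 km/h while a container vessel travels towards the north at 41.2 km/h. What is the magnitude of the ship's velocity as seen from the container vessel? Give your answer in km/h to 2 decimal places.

82.50 km/h

Taking east as x and north as y: ship velocity = (0.721, -41.294) km/h; container vessel velocity = (0.000, 41.200) km/h.
Velocity of ship relative to container vessel = (0.721, -41.294) − (0.000, 41.200) = (0.721, -82.494) km/h.
Magnitude = |(0.721, -82.494)| = 82.497 km/h.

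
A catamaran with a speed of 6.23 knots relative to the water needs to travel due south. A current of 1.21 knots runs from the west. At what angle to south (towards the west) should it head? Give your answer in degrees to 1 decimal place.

11.2°

The current pushes perpendicular to the desired track; the heading must have a component into the current equal to 1.21 knots: 6.23 sin θ = 1.21.
sin θ = 0.1942, so θ = 11.199°.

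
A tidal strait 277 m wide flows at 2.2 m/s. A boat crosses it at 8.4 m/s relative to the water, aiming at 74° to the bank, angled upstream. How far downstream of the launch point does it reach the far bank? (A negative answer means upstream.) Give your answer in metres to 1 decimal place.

-4.0 m

Perpendicular speed = 8.075 m/s; crossing time = 277 / 8.075 = 34.305 s.
Net downstream speed = -0.115 m/s.
Drift = -0.115 × 34.305 = -3.957 m (upstream).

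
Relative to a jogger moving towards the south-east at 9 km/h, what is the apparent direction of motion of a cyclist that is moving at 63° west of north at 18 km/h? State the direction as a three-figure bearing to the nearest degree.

Taking east as x and north as y: cyclist velocity = (-16.038, 8.172) km/h; jogger velocity = (6.364, -6.364) km/h.
Velocity of cyclist relative to jogger = (-16.038, 8.172) − (6.364, -6.364) = (-22.402, 14.536) km/h.
Bearing = atan2(-22.40, 14.54) = 302.98° clockwise from north.

303°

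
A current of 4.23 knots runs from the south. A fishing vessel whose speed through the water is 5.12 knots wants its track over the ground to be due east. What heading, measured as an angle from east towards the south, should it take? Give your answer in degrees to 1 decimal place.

55.7°

The current pushes perpendicular to the desired track; the heading must have a component into the current equal to 4.23 knots: 5.12 sin θ = 4.23.
sin θ = 0.8262, so θ = 55.707°.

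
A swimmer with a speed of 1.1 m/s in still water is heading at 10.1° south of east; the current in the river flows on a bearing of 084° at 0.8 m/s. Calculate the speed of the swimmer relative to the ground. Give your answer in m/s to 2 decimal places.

Taking east as x and north as y: velocity relative to the water = (1.083, -0.193) m/s; the water relative to ground = (0.796, 0.084) m/s.
Velocity relative to ground = (1.083, -0.193) + (0.796, 0.084) = (1.879, -0.109) m/s.
Speed = |(1.879, -0.109)| = 1.882 m/s.

1.88 m/s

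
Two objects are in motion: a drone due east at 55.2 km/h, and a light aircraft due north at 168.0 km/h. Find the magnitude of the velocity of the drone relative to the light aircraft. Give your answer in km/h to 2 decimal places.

Taking east as x and north as y: drone velocity = (55.200, 0.000) km/h; light aircraft velocity = (0.000, 168.000) km/h.
Velocity of drone relative to light aircraft = (55.200, 0.000) − (0.000, 168.000) = (55.200, -168.000) km/h.
Magnitude = |(55.200, -168.000)| = 176.836 km/h.

176.84 km/h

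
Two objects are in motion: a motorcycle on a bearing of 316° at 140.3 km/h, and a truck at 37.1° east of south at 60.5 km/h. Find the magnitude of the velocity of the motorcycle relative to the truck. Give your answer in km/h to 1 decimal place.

Taking east as x and north as y: motorcycle velocity = (-97.461, 100.923) km/h; truck velocity = (36.494, -48.254) km/h.
Velocity of motorcycle relative to truck = (-97.461, 100.923) − (36.494, -48.254) = (-133.955, 149.177) km/h.
Magnitude = |(-133.955, 149.177)| = 200.494 km/h.

200.5 km/h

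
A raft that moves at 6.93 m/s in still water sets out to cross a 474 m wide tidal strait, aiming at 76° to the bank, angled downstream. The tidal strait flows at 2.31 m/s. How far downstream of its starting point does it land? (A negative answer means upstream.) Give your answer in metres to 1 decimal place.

281.0 m

Perpendicular speed = 6.724 m/s; crossing time = 474 / 6.724 = 70.492 s.
Net downstream speed = 3.987 m/s.
Drift = 3.987 × 70.492 = 281.018 m (downstream).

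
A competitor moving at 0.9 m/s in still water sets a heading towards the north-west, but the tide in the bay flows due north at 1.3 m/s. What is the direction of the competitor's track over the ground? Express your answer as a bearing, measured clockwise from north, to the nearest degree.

342°

Taking east as x and north as y: velocity relative to the water = (-0.636, 0.636) m/s; the water relative to ground = (0.000, 1.300) m/s.
Velocity relative to ground = (-0.636, 0.636) + (0.000, 1.300) = (-0.636, 1.936) m/s.
Bearing = atan2(-0.64, 1.94) = 341.81° clockwise from north.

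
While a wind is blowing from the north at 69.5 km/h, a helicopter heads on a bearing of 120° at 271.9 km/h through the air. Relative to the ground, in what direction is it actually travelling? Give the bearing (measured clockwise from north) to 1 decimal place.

Taking east as x and north as y: velocity relative to the air = (235.472, -135.950) km/h; the air relative to ground = (0.000, -69.500) km/h.
Velocity relative to ground = (235.472, -135.950) + (0.000, -69.500) = (235.472, -205.450) km/h.
Bearing = atan2(235.47, -205.45) = 131.10° clockwise from north.

131.1°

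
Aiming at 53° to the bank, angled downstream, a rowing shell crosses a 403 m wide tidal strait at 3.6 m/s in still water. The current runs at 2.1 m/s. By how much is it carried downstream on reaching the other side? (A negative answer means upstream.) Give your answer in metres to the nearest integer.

Perpendicular speed = 2.875 m/s; crossing time = 403 / 2.875 = 140.170 s.
Net downstream speed = 4.267 m/s.
Drift = 4.267 × 140.170 = 598.039 m (downstream).

598 m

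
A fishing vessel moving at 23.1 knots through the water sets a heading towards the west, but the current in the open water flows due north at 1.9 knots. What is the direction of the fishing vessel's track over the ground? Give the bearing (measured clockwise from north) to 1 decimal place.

274.7°

Taking east as x and north as y: velocity relative to the water = (-23.100, 0.000) knots; the water relative to ground = (0.000, 1.900) knots.
Velocity relative to ground = (-23.100, 0.000) + (0.000, 1.900) = (-23.100, 1.900) knots.
Bearing = atan2(-23.10, 1.90) = 274.70° clockwise from north.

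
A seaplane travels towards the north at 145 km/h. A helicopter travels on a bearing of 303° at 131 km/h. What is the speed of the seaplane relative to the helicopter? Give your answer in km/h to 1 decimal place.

Taking east as x and north as y: seaplane velocity = (0.000, 145.000) km/h; helicopter velocity = (-109.866, 71.348) km/h.
Velocity of seaplane relative to helicopter = (0.000, 145.000) − (-109.866, 71.348) = (109.866, 73.652) km/h.
Magnitude = |(109.866, 73.652)| = 132.269 km/h.

132.3 km/h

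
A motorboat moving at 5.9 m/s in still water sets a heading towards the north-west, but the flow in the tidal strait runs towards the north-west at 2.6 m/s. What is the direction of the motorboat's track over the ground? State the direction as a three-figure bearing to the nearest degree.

315°

Taking east as x and north as y: velocity relative to the water = (-4.172, 4.172) m/s; the water relative to ground = (-1.838, 1.838) m/s.
Velocity relative to ground = (-4.172, 4.172) + (-1.838, 1.838) = (-6.010, 6.010) m/s.
Bearing = atan2(-6.01, 6.01) = 315.00° clockwise from north.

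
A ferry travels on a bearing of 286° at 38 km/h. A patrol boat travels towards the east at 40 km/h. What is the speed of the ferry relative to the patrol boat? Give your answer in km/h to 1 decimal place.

Taking east as x and north as y: ferry velocity = (-36.528, 10.474) km/h; patrol boat velocity = (40.000, 0.000) km/h.
Velocity of ferry relative to patrol boat = (-36.528, 10.474) − (40.000, 0.000) = (-76.528, 10.474) km/h.
Magnitude = |(-76.528, 10.474)| = 77.241 km/h.

77.2 km/h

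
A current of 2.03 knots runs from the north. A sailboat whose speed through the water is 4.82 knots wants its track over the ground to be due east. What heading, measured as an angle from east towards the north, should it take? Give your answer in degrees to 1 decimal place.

24.9°

The current pushes perpendicular to the desired track; the heading must have a component into the current equal to 2.03 knots: 4.82 sin θ = 2.03.
sin θ = 0.4212, so θ = 24.908°.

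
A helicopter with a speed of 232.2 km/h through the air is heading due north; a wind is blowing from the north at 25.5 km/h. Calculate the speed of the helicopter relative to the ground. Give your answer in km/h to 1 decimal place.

Taking east as x and north as y: velocity relative to the air = (0.000, 232.200) km/h; the air relative to ground = (0.000, -25.500) km/h.
Velocity relative to ground = (0.000, 232.200) + (0.000, -25.500) = (0.000, 206.700) km/h.
Speed = |(0.000, 206.700)| = 206.700 km/h.

206.7 km/h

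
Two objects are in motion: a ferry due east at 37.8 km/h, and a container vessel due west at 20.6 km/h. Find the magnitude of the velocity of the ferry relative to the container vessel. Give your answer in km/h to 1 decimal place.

Taking east as x and north as y: ferry velocity = (37.800, 0.000) km/h; container vessel velocity = (-20.600, 0.000) km/h.
Velocity of ferry relative to container vessel = (37.800, 0.000) − (-20.600, 0.000) = (58.400, 0.000) km/h.
Magnitude = |(58.400, 0.000)| = 58.400 km/h.

58.4 km/h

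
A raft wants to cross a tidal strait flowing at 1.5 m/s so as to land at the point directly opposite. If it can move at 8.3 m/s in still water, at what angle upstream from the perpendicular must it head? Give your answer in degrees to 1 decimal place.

To cancel the current, the upstream component of the raft's velocity must equal the flow: 8.3 sin θ = 1.5.
sin θ = 1.5 / 8.3 = 0.1807.
θ = arcsin(0.1807) = 10.412°.

10.4°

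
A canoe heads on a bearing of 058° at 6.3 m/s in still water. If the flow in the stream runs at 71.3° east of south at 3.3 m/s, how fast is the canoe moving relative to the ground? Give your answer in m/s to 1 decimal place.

8.8 m/s

Taking east as x and north as y: velocity relative to the water = (5.343, 3.338) m/s; the water relative to ground = (3.126, -1.058) m/s.
Velocity relative to ground = (5.343, 3.338) + (3.126, -1.058) = (8.468, 2.280) m/s.
Speed = |(8.468, 2.280)| = 8.770 m/s.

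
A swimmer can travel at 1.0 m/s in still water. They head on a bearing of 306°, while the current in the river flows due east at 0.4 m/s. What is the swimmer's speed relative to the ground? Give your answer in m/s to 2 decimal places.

Taking east as x and north as y: velocity relative to the water = (-0.809, 0.588) m/s; the water relative to ground = (0.400, 0.000) m/s.
Velocity relative to ground = (-0.809, 0.588) + (0.400, 0.000) = (-0.409, 0.588) m/s.
Speed = |(-0.409, 0.588)| = 0.716 m/s.

0.72 m/s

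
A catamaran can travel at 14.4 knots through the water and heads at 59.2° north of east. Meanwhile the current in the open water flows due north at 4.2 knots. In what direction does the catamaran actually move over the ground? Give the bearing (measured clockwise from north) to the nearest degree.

Taking east as x and north as y: velocity relative to the water = (7.373, 12.369) knots; the water relative to ground = (0.000, 4.200) knots.
Velocity relative to ground = (7.373, 12.369) + (0.000, 4.200) = (7.373, 16.569) knots.
Bearing = atan2(7.37, 16.57) = 23.99° clockwise from north.

024°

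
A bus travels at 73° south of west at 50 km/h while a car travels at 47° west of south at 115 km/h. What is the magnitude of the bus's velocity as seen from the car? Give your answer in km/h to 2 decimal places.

75.93 km/h

Taking east as x and north as y: bus velocity = (-14.619, -47.815) km/h; car velocity = (-84.106, -78.430) km/h.
Velocity of bus relative to car = (-14.619, -47.815) − (-84.106, -78.430) = (69.487, 30.615) km/h.
Magnitude = |(69.487, 30.615)| = 75.932 km/h.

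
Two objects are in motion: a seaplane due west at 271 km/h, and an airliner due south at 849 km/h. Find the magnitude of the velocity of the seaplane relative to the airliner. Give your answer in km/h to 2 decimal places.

891.20 km/h

Taking east as x and north as y: seaplane velocity = (-271.000, 0.000) km/h; airliner velocity = (0.000, -849.000) km/h.
Velocity of seaplane relative to airliner = (-271.000, 0.000) − (0.000, -849.000) = (-271.000, 849.000) km/h.
Magnitude = |(-271.000, 849.000)| = 891.203 km/h.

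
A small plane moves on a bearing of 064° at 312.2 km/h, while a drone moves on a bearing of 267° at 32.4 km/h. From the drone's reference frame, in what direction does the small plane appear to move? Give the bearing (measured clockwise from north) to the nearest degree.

Taking east as x and north as y: small plane velocity = (280.604, 136.859) km/h; drone velocity = (-32.356, -1.696) km/h.
Velocity of small plane relative to drone = (280.604, 136.859) − (-32.356, -1.696) = (312.959, 138.555) km/h.
Bearing = atan2(312.96, 138.56) = 66.12° clockwise from north.

066°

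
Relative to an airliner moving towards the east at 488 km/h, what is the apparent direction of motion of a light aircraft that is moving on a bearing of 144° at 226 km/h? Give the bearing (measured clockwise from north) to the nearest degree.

243°

Taking east as x and north as y: light aircraft velocity = (132.839, -182.838) km/h; airliner velocity = (488.000, 0.000) km/h.
Velocity of light aircraft relative to airliner = (132.839, -182.838) − (488.000, 0.000) = (-355.161, -182.838) km/h.
Bearing = atan2(-355.16, -182.84) = 242.76° clockwise from north.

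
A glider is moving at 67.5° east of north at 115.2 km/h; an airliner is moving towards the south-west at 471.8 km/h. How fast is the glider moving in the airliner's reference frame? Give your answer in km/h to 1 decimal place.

Taking east as x and north as y: glider velocity = (106.431, 44.085) km/h; airliner velocity = (-333.613, -333.613) km/h.
Velocity of glider relative to airliner = (106.431, 44.085) − (-333.613, -333.613) = (440.044, 377.698) km/h.
Magnitude = |(440.044, 377.698)| = 579.909 km/h.

579.9 km/h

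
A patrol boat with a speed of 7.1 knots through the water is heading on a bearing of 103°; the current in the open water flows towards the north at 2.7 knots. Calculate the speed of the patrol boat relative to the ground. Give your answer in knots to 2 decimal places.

7.01 knots

Taking east as x and north as y: velocity relative to the water = (6.918, -1.597) knots; the water relative to ground = (0.000, 2.700) knots.
Velocity relative to ground = (6.918, -1.597) + (0.000, 2.700) = (6.918, 1.103) knots.
Speed = |(6.918, 1.103)| = 7.005 knots.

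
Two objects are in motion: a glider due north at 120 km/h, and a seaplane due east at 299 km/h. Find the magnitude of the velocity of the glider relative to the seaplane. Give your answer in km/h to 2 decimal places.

Taking east as x and north as y: glider velocity = (0.000, 120.000) km/h; seaplane velocity = (299.000, 0.000) km/h.
Velocity of glider relative to seaplane = (0.000, 120.000) − (299.000, 0.000) = (-299.000, 120.000) km/h.
Magnitude = |(-299.000, 120.000)| = 322.182 km/h.

322.18 km/h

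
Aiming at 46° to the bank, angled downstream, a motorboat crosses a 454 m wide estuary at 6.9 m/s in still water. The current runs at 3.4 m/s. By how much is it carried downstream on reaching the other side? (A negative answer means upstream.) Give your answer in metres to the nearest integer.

Perpendicular speed = 4.963 m/s; crossing time = 454 / 4.963 = 91.469 s.
Net downstream speed = 8.193 m/s.
Drift = 8.193 × 91.469 = 749.416 m (downstream).

749 m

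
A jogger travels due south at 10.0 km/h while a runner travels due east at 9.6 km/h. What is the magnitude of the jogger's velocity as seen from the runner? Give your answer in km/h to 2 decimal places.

Taking east as x and north as y: jogger velocity = (0.000, -10.000) km/h; runner velocity = (9.600, 0.000) km/h.
Velocity of jogger relative to runner = (0.000, -10.000) − (9.600, 0.000) = (-9.600, -10.000) km/h.
Magnitude = |(-9.600, -10.000)| = 13.862 km/h.

13.86 km/h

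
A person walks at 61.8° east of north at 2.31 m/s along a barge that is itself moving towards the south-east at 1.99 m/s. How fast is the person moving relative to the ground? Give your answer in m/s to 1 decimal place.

Taking east as x and north as y: barge velocity = (1.407, -1.407) m/s; person velocity relative to barge = (2.036, 1.092) m/s.
Velocity relative to ground = (1.407, -1.407) + (2.036, 1.092) = (3.443, -0.316) m/s.
Speed = |(3.443, -0.316)| = 3.457 m/s.

3.5 m/s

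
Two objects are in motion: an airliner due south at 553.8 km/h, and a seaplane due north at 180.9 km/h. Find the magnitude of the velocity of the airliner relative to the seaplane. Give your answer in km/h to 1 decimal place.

734.7 km/h

Taking east as x and north as y: airliner velocity = (0.000, -553.800) km/h; seaplane velocity = (0.000, 180.900) km/h.
Velocity of airliner relative to seaplane = (0.000, -553.800) − (0.000, 180.900) = (0.000, -734.700) km/h.
Magnitude = |(0.000, -734.700)| = 734.700 km/h.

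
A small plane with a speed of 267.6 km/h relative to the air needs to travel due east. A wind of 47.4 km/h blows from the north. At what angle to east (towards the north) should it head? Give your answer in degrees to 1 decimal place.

10.2°

The wind pushes perpendicular to the desired track; the heading must have a component into the wind equal to 47.4 km/h: 267.6 sin θ = 47.4.
sin θ = 0.1771, so θ = 10.203°.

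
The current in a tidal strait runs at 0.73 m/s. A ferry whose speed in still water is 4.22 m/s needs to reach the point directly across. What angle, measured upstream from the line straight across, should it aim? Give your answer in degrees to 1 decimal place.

10.0°

To cancel the current, the upstream component of the ferry's velocity must equal the flow: 4.22 sin θ = 0.73.
sin θ = 0.73 / 4.22 = 0.1730.
θ = arcsin(0.1730) = 9.961°.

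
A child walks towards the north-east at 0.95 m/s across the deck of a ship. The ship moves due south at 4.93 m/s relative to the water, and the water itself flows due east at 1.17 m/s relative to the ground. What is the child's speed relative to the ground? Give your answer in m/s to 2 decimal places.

4.64 m/s

In east/north components (m/s): child relative to ship = (0.672, 0.672); ship relative to water = (0.000, -4.930); water relative to ground = (1.170, 0.000).
Sum = (1.842, -4.258) m/s.
Speed = |(1.842, -4.258)| = 4.639 m/s.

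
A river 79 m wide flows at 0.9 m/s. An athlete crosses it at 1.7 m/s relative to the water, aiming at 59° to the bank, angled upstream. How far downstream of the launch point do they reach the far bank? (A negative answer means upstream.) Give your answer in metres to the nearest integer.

Perpendicular speed = 1.457 m/s; crossing time = 79 / 1.457 = 54.214 s.
Net downstream speed = 0.024 m/s.
Drift = 0.024 × 54.214 = 1.325 m (downstream).

1 m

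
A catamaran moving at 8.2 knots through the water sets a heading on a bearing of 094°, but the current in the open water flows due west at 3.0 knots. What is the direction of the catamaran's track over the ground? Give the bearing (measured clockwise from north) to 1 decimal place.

096.3°

Taking east as x and north as y: velocity relative to the water = (8.180, -0.572) knots; the water relative to ground = (-3.000, 0.000) knots.
Velocity relative to ground = (8.180, -0.572) + (-3.000, 0.000) = (5.180, -0.572) knots.
Bearing = atan2(5.18, -0.57) = 96.30° clockwise from north.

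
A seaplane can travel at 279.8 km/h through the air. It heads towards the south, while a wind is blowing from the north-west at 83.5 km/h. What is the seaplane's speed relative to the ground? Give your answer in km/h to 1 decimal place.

Taking east as x and north as y: velocity relative to the air = (0.000, -279.800) km/h; the air relative to ground = (59.043, -59.043) km/h.
Velocity relative to ground = (0.000, -279.800) + (59.043, -59.043) = (59.043, -338.843) km/h.
Speed = |(59.043, -338.843)| = 343.949 km/h.

343.9 km/h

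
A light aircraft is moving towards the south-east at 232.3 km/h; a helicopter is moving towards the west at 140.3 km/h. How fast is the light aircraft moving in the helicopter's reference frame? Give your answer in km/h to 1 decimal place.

346.0 km/h

Taking east as x and north as y: light aircraft velocity = (164.261, -164.261) km/h; helicopter velocity = (-140.300, 0.000) km/h.
Velocity of light aircraft relative to helicopter = (164.261, -164.261) − (-140.300, 0.000) = (304.561, -164.261) km/h.
Magnitude = |(304.561, -164.261)| = 346.033 km/h.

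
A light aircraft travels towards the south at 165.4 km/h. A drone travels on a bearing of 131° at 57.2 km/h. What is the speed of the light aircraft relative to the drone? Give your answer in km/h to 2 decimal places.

Taking east as x and north as y: light aircraft velocity = (0.000, -165.400) km/h; drone velocity = (43.169, -37.527) km/h.
Velocity of light aircraft relative to drone = (0.000, -165.400) − (43.169, -37.527) = (-43.169, -127.873) km/h.
Magnitude = |(-43.169, -127.873)| = 134.964 km/h.

134.96 km/h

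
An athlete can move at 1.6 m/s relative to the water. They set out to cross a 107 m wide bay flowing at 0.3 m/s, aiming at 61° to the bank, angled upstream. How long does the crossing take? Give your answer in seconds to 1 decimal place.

The component of the athlete's velocity perpendicular to the bank is 1.6 × sin 61° = 1.399 m/s.
The flow acts along the bank and has no component across it.
Time = 107 / 1.399 = 76.462 s.

76.5 s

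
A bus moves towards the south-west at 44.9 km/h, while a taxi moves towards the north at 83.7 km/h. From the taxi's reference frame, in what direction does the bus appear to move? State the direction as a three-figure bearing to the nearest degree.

195°

Taking east as x and north as y: bus velocity = (-31.749, -31.749) km/h; taxi velocity = (0.000, 83.700) km/h.
Velocity of bus relative to taxi = (-31.749, -31.749) − (0.000, 83.700) = (-31.749, -115.449) km/h.
Bearing = atan2(-31.75, -115.45) = 195.38° clockwise from north.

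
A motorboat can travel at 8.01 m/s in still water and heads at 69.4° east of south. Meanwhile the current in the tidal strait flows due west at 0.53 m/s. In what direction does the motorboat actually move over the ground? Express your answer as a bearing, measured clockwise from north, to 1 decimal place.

Taking east as x and north as y: velocity relative to the water = (7.498, -2.818) m/s; the water relative to ground = (-0.530, 0.000) m/s.
Velocity relative to ground = (7.498, -2.818) + (-0.530, 0.000) = (6.968, -2.818) m/s.
Bearing = atan2(6.97, -2.82) = 112.02° clockwise from north.

112.0°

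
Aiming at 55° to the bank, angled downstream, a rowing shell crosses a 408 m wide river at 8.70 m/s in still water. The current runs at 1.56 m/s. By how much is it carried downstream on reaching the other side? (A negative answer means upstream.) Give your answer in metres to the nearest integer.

Perpendicular speed = 7.127 m/s; crossing time = 408 / 7.127 = 57.250 s.
Net downstream speed = 6.550 m/s.
Drift = 6.550 × 57.250 = 374.995 m (downstream).

375 m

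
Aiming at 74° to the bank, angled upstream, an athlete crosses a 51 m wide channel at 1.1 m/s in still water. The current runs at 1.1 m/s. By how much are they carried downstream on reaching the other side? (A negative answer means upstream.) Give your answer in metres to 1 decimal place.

38.4 m

Perpendicular speed = 1.057 m/s; crossing time = 51 / 1.057 = 48.232 s.
Net downstream speed = 0.797 m/s.
Drift = 0.797 × 48.232 = 38.431 m (downstream).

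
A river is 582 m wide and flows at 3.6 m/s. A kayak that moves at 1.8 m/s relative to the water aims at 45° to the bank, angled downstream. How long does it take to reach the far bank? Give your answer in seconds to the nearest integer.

The component of the kayak's velocity perpendicular to the bank is 1.8 × sin 45° = 1.273 m/s.
Only the cross-stream component determines the crossing time; the current contributes nothing perpendicular to the bank.
Time = 582 / 1.273 = 457.262 s.

457 s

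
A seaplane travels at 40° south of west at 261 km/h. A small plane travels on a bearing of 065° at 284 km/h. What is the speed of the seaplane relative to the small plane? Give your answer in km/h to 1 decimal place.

540.3 km/h

Taking east as x and north as y: seaplane velocity = (-199.938, -167.768) km/h; small plane velocity = (257.391, 120.024) km/h.
Velocity of seaplane relative to small plane = (-199.938, -167.768) − (257.391, 120.024) = (-457.329, -287.791) km/h.
Magnitude = |(-457.329, -287.791)| = 540.346 km/h.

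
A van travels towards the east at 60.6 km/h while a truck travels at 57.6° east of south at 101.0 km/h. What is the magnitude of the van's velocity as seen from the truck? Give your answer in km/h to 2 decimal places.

59.48 km/h

Taking east as x and north as y: van velocity = (60.600, 0.000) km/h; truck velocity = (85.277, -54.119) km/h.
Velocity of van relative to truck = (60.600, 0.000) − (85.277, -54.119) = (-24.677, 54.119) km/h.
Magnitude = |(-24.677, 54.119)| = 59.479 km/h.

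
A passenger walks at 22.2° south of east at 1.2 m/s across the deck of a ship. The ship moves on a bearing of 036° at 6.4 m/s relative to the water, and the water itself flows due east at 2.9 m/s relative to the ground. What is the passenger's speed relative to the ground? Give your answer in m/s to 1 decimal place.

9.1 m/s

In east/north components (m/s): passenger relative to ship = (1.111, -0.453); ship relative to water = (3.762, 5.178); water relative to ground = (2.900, 0.000).
Sum = (7.773, 4.724) m/s.
Speed = |(7.773, 4.724)| = 9.096 m/s.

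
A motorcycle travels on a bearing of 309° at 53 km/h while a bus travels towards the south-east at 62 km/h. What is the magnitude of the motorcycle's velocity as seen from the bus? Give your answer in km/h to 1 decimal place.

Taking east as x and north as y: motorcycle velocity = (-41.189, 33.354) km/h; bus velocity = (43.841, -43.841) km/h.
Velocity of motorcycle relative to bus = (-41.189, 33.354) − (43.841, -43.841) = (-85.029, 77.195) km/h.
Magnitude = |(-85.029, 77.195)| = 114.843 km/h.

114.8 km/h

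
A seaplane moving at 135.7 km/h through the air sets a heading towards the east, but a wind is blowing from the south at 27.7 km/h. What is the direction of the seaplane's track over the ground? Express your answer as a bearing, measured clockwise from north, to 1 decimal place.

Taking east as x and north as y: velocity relative to the air = (135.700, 0.000) km/h; the air relative to ground = (0.000, 27.700) km/h.
Velocity relative to ground = (135.700, 0.000) + (0.000, 27.700) = (135.700, 27.700) km/h.
Bearing = atan2(135.70, 27.70) = 78.46° clockwise from north.

078.5°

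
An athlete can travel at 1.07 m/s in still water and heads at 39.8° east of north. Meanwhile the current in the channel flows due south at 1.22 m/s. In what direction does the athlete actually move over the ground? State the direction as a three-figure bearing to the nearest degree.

Taking east as x and north as y: velocity relative to the water = (0.685, 0.822) m/s; the water relative to ground = (0.000, -1.220) m/s.
Velocity relative to ground = (0.685, 0.822) + (0.000, -1.220) = (0.685, -0.398) m/s.
Bearing = atan2(0.68, -0.40) = 120.16° clockwise from north.

120°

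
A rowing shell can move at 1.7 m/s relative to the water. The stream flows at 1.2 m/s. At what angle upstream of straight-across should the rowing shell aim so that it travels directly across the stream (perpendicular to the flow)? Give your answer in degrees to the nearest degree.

45°

To cancel the current, the upstream component of the rowing shell's velocity must equal the flow: 1.7 sin θ = 1.2.
sin θ = 1.2 / 1.7 = 0.7059.
θ = arcsin(0.7059) = 44.901°.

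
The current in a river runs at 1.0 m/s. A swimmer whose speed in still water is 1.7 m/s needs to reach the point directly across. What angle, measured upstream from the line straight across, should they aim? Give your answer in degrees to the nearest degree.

36°

To cancel the current, the upstream component of the swimmer's velocity must equal the flow: 1.7 sin θ = 1.0.
sin θ = 1.0 / 1.7 = 0.5882.
θ = arcsin(0.5882) = 36.032°.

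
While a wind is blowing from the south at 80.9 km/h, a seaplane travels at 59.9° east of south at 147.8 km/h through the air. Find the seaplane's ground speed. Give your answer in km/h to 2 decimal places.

128.05 km/h

Taking east as x and north as y: velocity relative to the air = (127.869, -74.123) km/h; the air relative to ground = (0.000, 80.900) km/h.
Velocity relative to ground = (127.869, -74.123) + (0.000, 80.900) = (127.869, 6.777) km/h.
Speed = |(127.869, 6.777)| = 128.049 km/h.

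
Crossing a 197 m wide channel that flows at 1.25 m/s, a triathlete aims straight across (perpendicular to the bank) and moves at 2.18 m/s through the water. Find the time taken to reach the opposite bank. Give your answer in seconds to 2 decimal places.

90.37 s

The component of the triathlete's velocity perpendicular to the bank is 2.18 m/s.
The current is parallel to the bank, so it does not affect the crossing time.
Time = 197 / 2.180 = 90.367 s.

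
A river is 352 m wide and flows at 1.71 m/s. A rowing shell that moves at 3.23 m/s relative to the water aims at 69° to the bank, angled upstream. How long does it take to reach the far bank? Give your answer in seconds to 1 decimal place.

The component of the rowing shell's velocity perpendicular to the bank is 3.23 × sin 69° = 3.015 m/s.
Only the cross-stream component determines the crossing time; the current contributes nothing perpendicular to the bank.
Time = 352 / 3.015 = 116.732 s.

116.7 s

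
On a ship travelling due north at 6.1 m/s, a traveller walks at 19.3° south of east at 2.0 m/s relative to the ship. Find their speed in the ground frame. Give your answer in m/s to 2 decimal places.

5.76 m/s

Taking east as x and north as y: ship velocity = (0.000, 6.100) m/s; traveller velocity relative to ship = (1.888, -0.661) m/s.
Velocity relative to ground = (0.000, 6.100) + (1.888, -0.661) = (1.888, 5.439) m/s.
Speed = |(1.888, 5.439)| = 5.757 m/s.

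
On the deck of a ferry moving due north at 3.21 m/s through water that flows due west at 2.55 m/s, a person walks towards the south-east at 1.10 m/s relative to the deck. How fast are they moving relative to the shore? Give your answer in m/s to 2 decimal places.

3.01 m/s

In east/north components (m/s): person relative to ferry = (0.778, -0.778); ferry relative to water = (0.000, 3.210); water relative to ground = (-2.550, 0.000).
Sum = (-1.772, 2.432) m/s.
Speed = |(-1.772, 2.432)| = 3.009 m/s.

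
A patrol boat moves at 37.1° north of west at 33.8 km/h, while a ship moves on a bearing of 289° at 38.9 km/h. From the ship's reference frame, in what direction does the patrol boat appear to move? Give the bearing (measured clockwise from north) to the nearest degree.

052°

Taking east as x and north as y: patrol boat velocity = (-26.958, 20.388) km/h; ship velocity = (-36.781, 12.665) km/h.
Velocity of patrol boat relative to ship = (-26.958, 20.388) − (-36.781, 12.665) = (9.822, 7.724) km/h.
Bearing = atan2(9.82, 7.72) = 51.82° clockwise from north.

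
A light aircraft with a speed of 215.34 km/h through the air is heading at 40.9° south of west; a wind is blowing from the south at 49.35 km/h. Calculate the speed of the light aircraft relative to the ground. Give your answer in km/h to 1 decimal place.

Taking east as x and north as y: velocity relative to the air = (-162.765, -140.992) km/h; the air relative to ground = (0.000, 49.350) km/h.
Velocity relative to ground = (-162.765, -140.992) + (0.000, 49.350) = (-162.765, -91.642) km/h.
Speed = |(-162.765, -91.642)| = 186.791 km/h.

186.8 km/h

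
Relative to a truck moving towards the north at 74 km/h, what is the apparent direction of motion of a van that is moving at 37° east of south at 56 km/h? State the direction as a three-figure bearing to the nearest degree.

Taking east as x and north as y: van velocity = (33.702, -44.724) km/h; truck velocity = (0.000, 74.000) km/h.
Velocity of van relative to truck = (33.702, -44.724) − (0.000, 74.000) = (33.702, -118.724) km/h.
Bearing = atan2(33.70, -118.72) = 164.15° clockwise from north.

164°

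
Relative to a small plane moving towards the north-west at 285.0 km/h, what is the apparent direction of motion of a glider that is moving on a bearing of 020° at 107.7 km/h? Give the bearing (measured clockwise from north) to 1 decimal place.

112.8°

Taking east as x and north as y: glider velocity = (36.836, 101.205) km/h; small plane velocity = (-201.525, 201.525) km/h.
Velocity of glider relative to small plane = (36.836, 101.205) − (-201.525, 201.525) = (238.361, -100.321) km/h.
Bearing = atan2(238.36, -100.32) = 112.83° clockwise from north.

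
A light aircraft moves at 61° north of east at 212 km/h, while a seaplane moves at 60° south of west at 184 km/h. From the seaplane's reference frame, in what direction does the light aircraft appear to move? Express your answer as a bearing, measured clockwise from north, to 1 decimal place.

029.5°

Taking east as x and north as y: light aircraft velocity = (102.780, 185.419) km/h; seaplane velocity = (-92.000, -159.349) km/h.
Velocity of light aircraft relative to seaplane = (102.780, 185.419) − (-92.000, -159.349) = (194.780, 344.768) km/h.
Bearing = atan2(194.78, 344.77) = 29.46° clockwise from north.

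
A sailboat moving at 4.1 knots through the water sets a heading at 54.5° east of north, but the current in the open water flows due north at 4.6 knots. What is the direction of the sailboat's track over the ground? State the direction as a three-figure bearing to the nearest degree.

026°

Taking east as x and north as y: velocity relative to the water = (3.338, 2.381) knots; the water relative to ground = (0.000, 4.600) knots.
Velocity relative to ground = (3.338, 2.381) + (0.000, 4.600) = (3.338, 6.981) knots.
Bearing = atan2(3.34, 6.98) = 25.55° clockwise from north.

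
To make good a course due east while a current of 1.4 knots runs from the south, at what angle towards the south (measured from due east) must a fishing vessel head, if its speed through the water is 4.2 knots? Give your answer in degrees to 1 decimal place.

The current pushes perpendicular to the desired track; the heading must have a component into the current equal to 1.4 knots: 4.2 sin θ = 1.4.
sin θ = 0.3333, so θ = 19.471°.

19.5°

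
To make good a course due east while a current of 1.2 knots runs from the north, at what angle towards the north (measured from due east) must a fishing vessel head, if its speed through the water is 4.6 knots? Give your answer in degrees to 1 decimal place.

The current pushes perpendicular to the desired track; the heading must have a component into the current equal to 1.2 knots: 4.6 sin θ = 1.2.
sin θ = 0.2609, so θ = 15.122°.

15.1°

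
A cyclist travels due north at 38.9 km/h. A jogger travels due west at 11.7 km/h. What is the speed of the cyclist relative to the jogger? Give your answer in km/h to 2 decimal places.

Taking east as x and north as y: cyclist velocity = (0.000, 38.900) km/h; jogger velocity = (-11.700, 0.000) km/h.
Velocity of cyclist relative to jogger = (0.000, 38.900) − (-11.700, 0.000) = (11.700, 38.900) km/h.
Magnitude = |(11.700, 38.900)| = 40.621 km/h.

40.62 km/h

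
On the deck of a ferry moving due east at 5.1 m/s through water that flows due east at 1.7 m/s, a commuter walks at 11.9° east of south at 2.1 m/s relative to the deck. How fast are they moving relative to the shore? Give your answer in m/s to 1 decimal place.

7.5 m/s

In east/north components (m/s): commuter relative to ferry = (0.433, -2.055); ferry relative to water = (5.100, 0.000); water relative to ground = (1.700, 0.000).
Sum = (7.233, -2.055) m/s.
Speed = |(7.233, -2.055)| = 7.519 m/s.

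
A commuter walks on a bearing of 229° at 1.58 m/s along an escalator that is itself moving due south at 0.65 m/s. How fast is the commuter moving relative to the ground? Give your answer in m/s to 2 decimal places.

Taking east as x and north as y: escalator velocity = (0.000, -0.650) m/s; commuter velocity relative to escalator = (-1.192, -1.037) m/s.
Velocity relative to ground = (0.000, -0.650) + (-1.192, -1.037) = (-1.192, -1.687) m/s.
Speed = |(-1.192, -1.687)| = 2.066 m/s.

2.07 m/s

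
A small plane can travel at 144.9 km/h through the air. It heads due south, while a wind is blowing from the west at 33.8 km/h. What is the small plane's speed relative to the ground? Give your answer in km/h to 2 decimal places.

148.79 km/h

Taking east as x and north as y: velocity relative to the air = (0.000, -144.900) km/h; the air relative to ground = (33.800, 0.000) km/h.
Velocity relative to ground = (0.000, -144.900) + (33.800, 0.000) = (33.800, -144.900) km/h.
Speed = |(33.800, -144.900)| = 148.790 km/h.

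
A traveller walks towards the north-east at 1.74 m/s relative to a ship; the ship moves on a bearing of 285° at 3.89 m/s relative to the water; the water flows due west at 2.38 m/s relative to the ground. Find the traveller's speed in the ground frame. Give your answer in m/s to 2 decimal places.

5.39 m/s

In east/north components (m/s): traveller relative to ship = (1.230, 1.230); ship relative to water = (-3.757, 1.007); water relative to ground = (-2.380, 0.000).
Sum = (-4.907, 2.237) m/s.
Speed = |(-4.907, 2.237)| = 5.393 m/s.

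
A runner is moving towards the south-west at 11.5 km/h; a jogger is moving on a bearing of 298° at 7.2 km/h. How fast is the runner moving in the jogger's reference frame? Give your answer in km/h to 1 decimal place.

11.6 km/h

Taking east as x and north as y: runner velocity = (-8.132, -8.132) km/h; jogger velocity = (-6.357, 3.380) km/h.
Velocity of runner relative to jogger = (-8.132, -8.132) − (-6.357, 3.380) = (-1.775, -11.512) km/h.
Magnitude = |(-1.775, -11.512)| = 11.648 km/h.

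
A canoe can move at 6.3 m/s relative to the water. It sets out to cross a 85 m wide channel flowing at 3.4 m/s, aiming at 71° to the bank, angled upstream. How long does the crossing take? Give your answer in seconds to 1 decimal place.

14.3 s

The component of the canoe's velocity perpendicular to the bank is 6.3 × sin 71° = 5.957 m/s.
Only the cross-stream component determines the crossing time; the current contributes nothing perpendicular to the bank.
Time = 85 / 5.957 = 14.269 s.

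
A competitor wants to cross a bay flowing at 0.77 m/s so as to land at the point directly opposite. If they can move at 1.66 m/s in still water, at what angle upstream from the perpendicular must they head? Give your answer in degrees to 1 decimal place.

27.6°

To cancel the current, the upstream component of the competitor's velocity must equal the flow: 1.66 sin θ = 0.77.
sin θ = 0.77 / 1.66 = 0.4639.
θ = arcsin(0.4639) = 27.636°.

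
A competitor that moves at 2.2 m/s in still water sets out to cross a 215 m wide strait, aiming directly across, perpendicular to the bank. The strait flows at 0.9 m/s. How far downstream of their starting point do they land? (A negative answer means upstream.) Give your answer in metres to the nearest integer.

Perpendicular speed = 2.200 m/s; crossing time = 215 / 2.200 = 97.727 s.
Net downstream speed = 0.900 m/s.
Drift = 0.900 × 97.727 = 87.955 m (downstream).

88 m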